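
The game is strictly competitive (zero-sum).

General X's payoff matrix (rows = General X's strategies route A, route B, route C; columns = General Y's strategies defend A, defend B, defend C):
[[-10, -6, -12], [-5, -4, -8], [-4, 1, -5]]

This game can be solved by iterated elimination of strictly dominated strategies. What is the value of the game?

-5

Row route A is strictly dominated by row route B (-5>-10, -4>-6, -8>-12); eliminate route A.
Row route B is strictly dominated by row route C (-4>-5, 1>-4, -5>-8); eliminate route B.
Column defend A is strictly dominated by defend C for General Y (-5<-4); eliminate defend A.
Column defend B is strictly dominated by defend C for General Y (-5<1); eliminate defend B.
Only (route C, defend C) remains, with payoff -5.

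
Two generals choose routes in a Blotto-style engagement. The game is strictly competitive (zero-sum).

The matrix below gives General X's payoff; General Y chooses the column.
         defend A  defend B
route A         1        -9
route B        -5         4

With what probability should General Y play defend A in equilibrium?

Row minima are -9 and -5, so General X's maximin is -5; column maxima are 1 and 4, so General Y's minimax is 1. These differ, so the equilibrium is in mixed strategies.
Let General Y play defend A with probability q. General X is indifferent when q − 9(1−q) = −5q + 4(1−q), giving q = 13/19.

13/19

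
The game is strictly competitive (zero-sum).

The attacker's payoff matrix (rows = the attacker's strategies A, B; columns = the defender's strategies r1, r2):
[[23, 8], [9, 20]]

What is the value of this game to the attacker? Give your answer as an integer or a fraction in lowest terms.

Row minima are 8 and 9, so the attacker's maximin is 9; column maxima are 23 and 20, so the defender's minimax is 20. These differ, so the equilibrium is in mixed strategies.
Let the attacker play A with probability p. The defender is indifferent when 23p + 9(1−p) = 8p + 20(1−p), giving p = 11/26.
Let the defender play r1 with probability q. The attacker is indifferent when 23q + 8(1−q) = 9q + 20(1−q), giving q = 6/13.
The value is 23·(6/13) + (8)·(7/13) = 194/13.

194/13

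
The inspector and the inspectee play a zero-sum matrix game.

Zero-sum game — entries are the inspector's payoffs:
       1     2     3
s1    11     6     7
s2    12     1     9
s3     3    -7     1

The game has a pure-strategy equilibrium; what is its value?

6

Row minima: 6, 1, -7 → the inspector's maximin is 6.
Column maxima: 12, 6, 9 → the inspectee's minimax is 6.
They coincide at (s1, 2), so the value is 6.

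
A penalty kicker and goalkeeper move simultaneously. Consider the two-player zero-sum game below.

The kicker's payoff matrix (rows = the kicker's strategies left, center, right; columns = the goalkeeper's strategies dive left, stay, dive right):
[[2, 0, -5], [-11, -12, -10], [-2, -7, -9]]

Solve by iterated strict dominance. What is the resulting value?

-5

Column dive left is strictly dominated by stay for the goalkeeper (0<2, -12<-11, -7<-2); eliminate dive left.
Row center is strictly dominated by row left (0>-12, -5>-10); eliminate center.
Row right is strictly dominated by row left (0>-7, -5>-9); eliminate right.
Column stay is strictly dominated by dive right for the goalkeeper (-5<0); eliminate stay.
Only (left, dive right) remains, with payoff -5.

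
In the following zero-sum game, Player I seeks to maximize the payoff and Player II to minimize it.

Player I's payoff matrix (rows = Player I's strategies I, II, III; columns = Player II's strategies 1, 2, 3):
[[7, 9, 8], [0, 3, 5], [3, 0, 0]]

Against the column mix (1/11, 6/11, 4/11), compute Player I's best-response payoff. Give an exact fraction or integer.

I: (7)·(1/11) + (9)·(6/11) + (8)·(4/11) = 93/11.
II: (0)·(1/11) + (3)·(6/11) + (5)·(4/11) = 38/11.
III: (3)·(1/11) + (0)·(6/11) + (0)·(4/11) = 3/11.
The best pure response is I with expected payoff 93/11.

93/11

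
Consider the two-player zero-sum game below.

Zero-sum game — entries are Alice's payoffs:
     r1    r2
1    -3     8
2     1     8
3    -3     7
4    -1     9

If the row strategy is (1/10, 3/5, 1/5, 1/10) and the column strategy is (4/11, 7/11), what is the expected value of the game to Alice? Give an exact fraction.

537/110

Against (4/11, 7/11), each row's expected payoff is 1: 4; 2: 60/11; 3: 37/11; 4: 59/11.
Taking the (1/10, 3/5, 1/5, 1/10)-weighted average: (1/10)·(4) + (3/5)·(60/11) + (1/5)·(37/11) + (1/10)·(59/11) = 537/110.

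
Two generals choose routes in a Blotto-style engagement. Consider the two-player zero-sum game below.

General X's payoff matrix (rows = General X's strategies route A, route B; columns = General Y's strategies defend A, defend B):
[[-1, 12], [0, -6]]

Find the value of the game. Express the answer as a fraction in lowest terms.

Row minima are -1 and -6, so General X's maximin is -1; column maxima are 0 and 12, so General Y's minimax is 0. These differ, so the equilibrium is in mixed strategies.
Let General X play route A with probability p. General Y is indifferent when −p = 12p − 6(1−p), giving p = 6/19.
Let General Y play defend A with probability q. General X is indifferent when −q + 12(1−q) = −6(1−q), giving q = 18/19.
The value is -1·(18/19) + (12)·(1/19) = -6/19.

-6/19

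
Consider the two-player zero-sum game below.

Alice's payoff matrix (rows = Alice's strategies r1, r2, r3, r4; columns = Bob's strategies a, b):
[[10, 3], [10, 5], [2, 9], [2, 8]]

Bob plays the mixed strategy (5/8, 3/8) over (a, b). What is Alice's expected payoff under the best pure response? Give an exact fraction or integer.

r1: (10)·(5/8) + (3)·(3/8) = 59/8.
r2: (10)·(5/8) + (5)·(3/8) = 65/8.
r3: (2)·(5/8) + (9)·(3/8) = 37/8.
r4: (2)·(5/8) + (8)·(3/8) = 17/4.
The best pure response is r2 with expected payoff 65/8.

65/8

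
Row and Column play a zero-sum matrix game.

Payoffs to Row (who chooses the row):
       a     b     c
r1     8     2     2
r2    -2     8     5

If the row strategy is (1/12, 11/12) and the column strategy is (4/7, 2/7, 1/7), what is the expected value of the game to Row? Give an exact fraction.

181/84

Against (4/7, 2/7, 1/7), each row's expected payoff is r1: 38/7; r2: 13/7.
Taking the (1/12, 11/12)-weighted average: (1/12)·(38/7) + (11/12)·(13/7) = 181/84.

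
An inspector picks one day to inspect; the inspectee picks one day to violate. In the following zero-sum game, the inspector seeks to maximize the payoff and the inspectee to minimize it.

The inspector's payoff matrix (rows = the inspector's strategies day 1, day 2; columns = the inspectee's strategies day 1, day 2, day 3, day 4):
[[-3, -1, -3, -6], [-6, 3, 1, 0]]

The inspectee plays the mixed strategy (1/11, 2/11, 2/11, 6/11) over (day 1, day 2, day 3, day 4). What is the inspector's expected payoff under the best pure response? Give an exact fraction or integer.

day 1: (-3)·(1/11) + (-1)·(2/11) + (-3)·(2/11) + (-6)·(6/11) = -47/11.
day 2: (-6)·(1/11) + (3)·(2/11) + (1)·(2/11) + (0)·(6/11) = 2/11.
The best pure response is day 2 with expected payoff 2/11.

2/11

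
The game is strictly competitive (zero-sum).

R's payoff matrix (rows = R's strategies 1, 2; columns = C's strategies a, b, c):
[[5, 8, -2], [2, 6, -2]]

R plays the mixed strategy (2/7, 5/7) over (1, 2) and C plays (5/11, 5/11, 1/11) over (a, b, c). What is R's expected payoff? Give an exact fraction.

316/77

Against (5/11, 5/11, 1/11), each row's expected payoff is 1: 63/11; 2: 38/11.
Taking the (2/7, 5/7)-weighted average: (2/7)·(63/11) + (5/7)·(38/11) = 316/77.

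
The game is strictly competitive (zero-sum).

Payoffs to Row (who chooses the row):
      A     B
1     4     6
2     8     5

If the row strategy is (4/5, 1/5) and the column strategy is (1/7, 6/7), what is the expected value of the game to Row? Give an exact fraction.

Against (1/7, 6/7), each row's expected payoff is 1: 40/7; 2: 38/7.
Taking the (4/5, 1/5)-weighted average: (4/5)·(40/7) + (1/5)·(38/7) = 198/35.

198/35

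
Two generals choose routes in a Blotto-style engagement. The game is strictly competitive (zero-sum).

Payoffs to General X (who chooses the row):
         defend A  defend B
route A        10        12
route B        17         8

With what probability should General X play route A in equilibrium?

Row minima are 10 and 8, so General X's maximin is 10; column maxima are 17 and 12, so General Y's minimax is 12. These differ, so the equilibrium is in mixed strategies.
Let General X play route A with probability p. General Y is indifferent when 10p + 17(1−p) = 12p + 8(1−p), giving p = 9/11.

9/11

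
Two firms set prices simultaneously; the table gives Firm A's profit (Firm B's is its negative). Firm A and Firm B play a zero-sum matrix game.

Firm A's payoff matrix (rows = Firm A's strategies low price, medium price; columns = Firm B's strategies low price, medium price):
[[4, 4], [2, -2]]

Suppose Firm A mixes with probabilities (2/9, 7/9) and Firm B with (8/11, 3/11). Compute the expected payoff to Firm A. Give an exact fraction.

158/99

Against (8/11, 3/11), each row's expected payoff is low price: 4; medium price: 10/11.
Taking the (2/9, 7/9)-weighted average: (2/9)·(4) + (7/9)·(10/11) = 158/99.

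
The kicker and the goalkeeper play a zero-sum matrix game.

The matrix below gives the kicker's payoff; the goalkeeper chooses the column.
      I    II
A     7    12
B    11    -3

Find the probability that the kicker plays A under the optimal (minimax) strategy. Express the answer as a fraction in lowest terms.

Row minima are 7 and -3, so the kicker's maximin is 7; column maxima are 11 and 12, so the goalkeeper's minimax is 11. These differ, so the equilibrium is in mixed strategies.
Let the kicker play A with probability p. The goalkeeper is indifferent when 7p + 11(1−p) = 12p − 3(1−p), giving p = 14/19.

14/19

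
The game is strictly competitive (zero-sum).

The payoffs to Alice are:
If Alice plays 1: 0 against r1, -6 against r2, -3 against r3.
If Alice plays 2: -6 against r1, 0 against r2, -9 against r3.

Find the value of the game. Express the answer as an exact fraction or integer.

Column r1 is strictly dominated by r3 for Bob (it gives Alice more in every row).
The remaining 2×2 game on (1, 2) × (r2, r3) has no saddle point. Let Alice play 1 with probability p; indifference gives −6p = −3p − 9(1−p), so p = 3/4.
Similarly Bob's optimal q on r2 is 1/2, and the value is -6·(1/2) + (-3)·(1/2) = -9/2.

-9/2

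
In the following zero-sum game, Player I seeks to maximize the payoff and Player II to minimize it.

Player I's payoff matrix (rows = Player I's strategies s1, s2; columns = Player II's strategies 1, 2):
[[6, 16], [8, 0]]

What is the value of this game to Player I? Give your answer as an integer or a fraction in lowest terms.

Row minima are 6 and 0, so Player I's maximin is 6; column maxima are 8 and 16, so Player II's minimax is 8. These differ, so the equilibrium is in mixed strategies.
Let Player I play s1 with probability p. Player II is indifferent when 6p + 8(1−p) = 16p, giving p = 4/9.
Let Player II play 1 with probability q. Player I is indifferent when 6q + 16(1−q) = 8q, giving q = 8/9.
The value is 6·(8/9) + (16)·(1/9) = 64/9.

64/9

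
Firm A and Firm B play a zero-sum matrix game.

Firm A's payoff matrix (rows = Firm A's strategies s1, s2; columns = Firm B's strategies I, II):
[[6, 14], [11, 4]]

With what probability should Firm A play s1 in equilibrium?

Row minima are 6 and 4, so Firm A's maximin is 6; column maxima are 11 and 14, so Firm B's minimax is 11. These differ, so the equilibrium is in mixed strategies.
Let Firm A play s1 with probability p. Firm B is indifferent when 6p + 11(1−p) = 14p + 4(1−p), giving p = 7/15.

7/15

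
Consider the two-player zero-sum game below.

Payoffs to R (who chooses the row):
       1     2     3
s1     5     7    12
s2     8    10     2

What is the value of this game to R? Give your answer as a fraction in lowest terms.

Column 2 is strictly dominated by 1 for C (it gives R more in every row).
The remaining 2×2 game on (s1, s2) × (1, 3) has no saddle point. Let R play s1 with probability p; indifference gives 5p + 8(1−p) = 12p + 2(1−p), so p = 6/13.
Similarly C's optimal q on 1 is 10/13, and the value is 5·(10/13) + (12)·(3/13) = 86/13.

86/13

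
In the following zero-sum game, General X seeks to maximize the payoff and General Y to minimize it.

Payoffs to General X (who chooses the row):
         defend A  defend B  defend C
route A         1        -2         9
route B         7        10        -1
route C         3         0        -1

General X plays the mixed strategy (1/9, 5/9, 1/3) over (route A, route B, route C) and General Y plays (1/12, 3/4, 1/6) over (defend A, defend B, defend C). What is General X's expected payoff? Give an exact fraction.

479/108

Against (1/12, 3/4, 1/6), each row's expected payoff is route A: 1/12; route B: 95/12; route C: 1/12.
Taking the (1/9, 5/9, 1/3)-weighted average: (1/9)·(1/12) + (5/9)·(95/12) + (1/3)·(1/12) = 479/108.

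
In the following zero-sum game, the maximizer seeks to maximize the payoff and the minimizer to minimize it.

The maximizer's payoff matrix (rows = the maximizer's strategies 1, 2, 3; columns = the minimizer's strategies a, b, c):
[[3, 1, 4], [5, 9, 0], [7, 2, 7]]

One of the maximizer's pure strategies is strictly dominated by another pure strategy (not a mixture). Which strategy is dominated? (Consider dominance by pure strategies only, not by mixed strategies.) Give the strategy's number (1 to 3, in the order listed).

Compare 1 with 3: 7 > 3, 2 > 1, 7 > 4.
So 3 strictly dominates 1 for the maximizer; 1 is strictly dominated.

1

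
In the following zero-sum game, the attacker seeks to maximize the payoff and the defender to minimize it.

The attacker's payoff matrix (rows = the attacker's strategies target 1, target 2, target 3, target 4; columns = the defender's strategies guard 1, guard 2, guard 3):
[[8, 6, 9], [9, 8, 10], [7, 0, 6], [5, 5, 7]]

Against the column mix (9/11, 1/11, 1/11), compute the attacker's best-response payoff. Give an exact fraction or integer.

9

target 1: (8)·(9/11) + (6)·(1/11) + (9)·(1/11) = 87/11.
target 2: (9)·(9/11) + (8)·(1/11) + (10)·(1/11) = 9.
target 3: (7)·(9/11) + (0)·(1/11) + (6)·(1/11) = 69/11.
target 4: (5)·(9/11) + (5)·(1/11) + (7)·(1/11) = 57/11.
The best pure response is target 2 with expected payoff 9.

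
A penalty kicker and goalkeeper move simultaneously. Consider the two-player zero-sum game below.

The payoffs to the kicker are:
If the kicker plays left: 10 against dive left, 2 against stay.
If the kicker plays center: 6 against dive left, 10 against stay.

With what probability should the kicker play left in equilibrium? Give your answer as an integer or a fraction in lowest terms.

1/3

Row minima are 2 and 6, so the kicker's maximin is 6; column maxima are 10 and 10, so the goalkeeper's minimax is 10. These differ, so the equilibrium is in mixed strategies.
Let the kicker play left with probability p. The goalkeeper is indifferent when 10p + 6(1−p) = 2p + 10(1−p), giving p = 1/3.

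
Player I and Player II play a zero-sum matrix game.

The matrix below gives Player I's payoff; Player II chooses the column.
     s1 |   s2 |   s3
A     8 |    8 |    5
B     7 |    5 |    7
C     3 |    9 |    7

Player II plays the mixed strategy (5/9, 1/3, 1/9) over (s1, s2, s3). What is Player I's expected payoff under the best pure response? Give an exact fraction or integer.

A: (8)·(5/9) + (8)·(1/3) + (5)·(1/9) = 23/3.
B: (7)·(5/9) + (5)·(1/3) + (7)·(1/9) = 19/3.
C: (3)·(5/9) + (9)·(1/3) + (7)·(1/9) = 49/9.
The best pure response is A with expected payoff 23/3.

23/3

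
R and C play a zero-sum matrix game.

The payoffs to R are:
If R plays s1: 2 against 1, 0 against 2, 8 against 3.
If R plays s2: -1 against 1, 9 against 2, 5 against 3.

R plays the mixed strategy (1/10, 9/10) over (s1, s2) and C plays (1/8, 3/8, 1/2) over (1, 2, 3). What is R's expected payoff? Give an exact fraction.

Against (1/8, 3/8, 1/2), each row's expected payoff is s1: 17/4; s2: 23/4.
Taking the (1/10, 9/10)-weighted average: (1/10)·(17/4) + (9/10)·(23/4) = 28/5.

28/5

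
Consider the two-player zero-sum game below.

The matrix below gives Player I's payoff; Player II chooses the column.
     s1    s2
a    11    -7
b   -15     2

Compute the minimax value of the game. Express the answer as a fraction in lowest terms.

Row minima are -7 and -15, so Player I's maximin is -7; column maxima are 11 and 2, so Player II's minimax is 2. These differ, so the equilibrium is in mixed strategies.
Let Player I play a with probability p. Player II is indifferent when 11p − 15(1−p) = −7p + 2(1−p), giving p = 17/35.
Let Player II play s1 with probability q. Player I is indifferent when 11q − 7(1−q) = −15q + 2(1−q), giving q = 9/35.
The value is 11·(9/35) + (-7)·(26/35) = -83/35.

-83/35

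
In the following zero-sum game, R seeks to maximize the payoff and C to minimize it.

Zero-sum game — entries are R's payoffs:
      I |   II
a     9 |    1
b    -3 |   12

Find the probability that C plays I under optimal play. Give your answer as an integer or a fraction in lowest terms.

Row minima are 1 and -3, so R's maximin is 1; column maxima are 9 and 12, so C's minimax is 9. These differ, so the equilibrium is in mixed strategies.
Let C play I with probability q. R is indifferent when 9q + (1−q) = −3q + 12(1−q), giving q = 11/23.

11/23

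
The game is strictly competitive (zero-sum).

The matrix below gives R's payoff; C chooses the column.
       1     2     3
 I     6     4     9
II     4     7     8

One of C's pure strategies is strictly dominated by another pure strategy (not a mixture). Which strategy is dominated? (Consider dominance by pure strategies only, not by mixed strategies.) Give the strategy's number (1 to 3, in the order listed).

C prefers columns that give R less. Compare 3 with 1: 6 < 9, 4 < 8.
So 1 strictly dominates 3 for C; 3 is strictly dominated.

3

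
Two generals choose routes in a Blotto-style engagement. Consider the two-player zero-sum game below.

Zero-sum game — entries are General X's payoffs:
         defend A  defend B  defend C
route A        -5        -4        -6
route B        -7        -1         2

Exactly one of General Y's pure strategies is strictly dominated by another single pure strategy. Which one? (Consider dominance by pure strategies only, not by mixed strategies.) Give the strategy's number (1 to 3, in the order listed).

General Y prefers columns that give General X less. Compare defend B with defend A: -5 < -4, -7 < -1.
So defend A strictly dominates defend B for General Y; defend B is strictly dominated.

2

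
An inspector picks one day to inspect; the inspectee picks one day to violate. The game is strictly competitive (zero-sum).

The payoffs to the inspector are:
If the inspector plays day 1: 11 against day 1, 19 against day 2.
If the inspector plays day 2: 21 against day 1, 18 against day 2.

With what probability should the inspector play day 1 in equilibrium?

Row minima are 11 and 18, so the inspector's maximin is 18; column maxima are 21 and 19, so the inspectee's minimax is 19. These differ, so the equilibrium is in mixed strategies.
Let the inspector play day 1 with probability p. The inspectee is indifferent when 11p + 21(1−p) = 19p + 18(1−p), giving p = 3/11.

3/11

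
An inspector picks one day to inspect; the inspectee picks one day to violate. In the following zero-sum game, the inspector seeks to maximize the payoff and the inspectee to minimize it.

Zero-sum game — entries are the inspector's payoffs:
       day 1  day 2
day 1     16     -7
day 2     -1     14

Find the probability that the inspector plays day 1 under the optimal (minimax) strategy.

Row minima are -7 and -1, so the inspector's maximin is -1; column maxima are 16 and 14, so the inspectee's minimax is 14. These differ, so the equilibrium is in mixed strategies.
Let the inspector play day 1 with probability p. The inspectee is indifferent when 16p − (1−p) = −7p + 14(1−p), giving p = 15/38.

15/38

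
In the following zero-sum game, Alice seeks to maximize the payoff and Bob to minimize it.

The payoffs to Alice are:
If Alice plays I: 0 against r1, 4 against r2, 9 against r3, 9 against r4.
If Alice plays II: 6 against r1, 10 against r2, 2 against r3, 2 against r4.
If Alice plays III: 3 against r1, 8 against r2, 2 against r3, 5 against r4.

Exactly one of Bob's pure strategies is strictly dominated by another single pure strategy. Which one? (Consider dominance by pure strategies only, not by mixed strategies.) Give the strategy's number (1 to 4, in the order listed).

Bob prefers columns that give Alice less. Compare r2 with r1: 0 < 4, 6 < 10, 3 < 8.
So r1 strictly dominates r2 for Bob; r2 is strictly dominated.

2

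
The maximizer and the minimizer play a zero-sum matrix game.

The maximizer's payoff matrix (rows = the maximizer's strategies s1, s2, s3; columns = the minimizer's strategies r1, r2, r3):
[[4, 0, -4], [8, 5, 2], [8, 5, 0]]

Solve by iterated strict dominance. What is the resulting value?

2

Row s1 is strictly dominated by row s2 (8>4, 5>0, 2>-4); eliminate s1.
Column r2 is strictly dominated by r3 for the minimizer (2<5, 0<5); eliminate r2.
Column r1 is strictly dominated by r3 for the minimizer (2<8, 0<8); eliminate r1.
Row s3 is strictly dominated by row s2 (2>0); eliminate s3.
Only (s2, r3) remains, with payoff 2.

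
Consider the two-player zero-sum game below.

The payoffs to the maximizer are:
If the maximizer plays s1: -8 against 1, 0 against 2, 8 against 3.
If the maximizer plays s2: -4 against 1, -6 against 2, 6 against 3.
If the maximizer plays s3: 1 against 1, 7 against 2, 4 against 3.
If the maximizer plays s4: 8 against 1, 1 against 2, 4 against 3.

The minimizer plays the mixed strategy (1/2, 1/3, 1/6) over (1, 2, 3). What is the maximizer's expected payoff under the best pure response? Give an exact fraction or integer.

5

s1: (-8)·(1/2) + (0)·(1/3) + (8)·(1/6) = -8/3.
s2: (-4)·(1/2) + (-6)·(1/3) + (6)·(1/6) = -3.
s3: (1)·(1/2) + (7)·(1/3) + (4)·(1/6) = 7/2.
s4: (8)·(1/2) + (1)·(1/3) + (4)·(1/6) = 5.
The best pure response is s4 with expected payoff 5.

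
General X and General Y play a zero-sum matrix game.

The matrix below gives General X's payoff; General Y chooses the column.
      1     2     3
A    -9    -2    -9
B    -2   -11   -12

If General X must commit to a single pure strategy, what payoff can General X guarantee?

The worst-case payoff for each row is A: -9, B: -12.
The best of these is -9.

-9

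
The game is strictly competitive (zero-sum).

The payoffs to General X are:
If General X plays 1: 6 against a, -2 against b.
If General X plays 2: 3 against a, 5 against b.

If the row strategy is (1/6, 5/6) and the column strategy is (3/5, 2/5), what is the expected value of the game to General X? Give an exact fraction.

Against (3/5, 2/5), each row's expected payoff is 1: 14/5; 2: 19/5.
Taking the (1/6, 5/6)-weighted average: (1/6)·(14/5) + (5/6)·(19/5) = 109/30.

109/30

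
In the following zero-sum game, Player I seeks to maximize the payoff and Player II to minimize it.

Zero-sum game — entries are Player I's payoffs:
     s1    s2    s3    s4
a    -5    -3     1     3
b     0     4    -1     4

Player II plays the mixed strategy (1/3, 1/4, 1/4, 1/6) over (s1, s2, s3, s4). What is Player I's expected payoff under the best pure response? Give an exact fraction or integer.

17/12

a: (-5)·(1/3) + (-3)·(1/4) + (1)·(1/4) + (3)·(1/6) = -5/3.
b: (0)·(1/3) + (4)·(1/4) + (-1)·(1/4) + (4)·(1/6) = 17/12.
The best pure response is b with expected payoff 17/12.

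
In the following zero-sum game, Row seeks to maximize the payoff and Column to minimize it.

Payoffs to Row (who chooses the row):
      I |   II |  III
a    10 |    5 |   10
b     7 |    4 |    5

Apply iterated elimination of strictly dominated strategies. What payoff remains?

Column I is strictly dominated by II for Column (5<10, 4<7); eliminate I.
Column III is strictly dominated by II for Column (5<10, 4<5); eliminate III.
Row b is strictly dominated by row a (5>4); eliminate b.
Only (a, II) remains, with payoff 5.

5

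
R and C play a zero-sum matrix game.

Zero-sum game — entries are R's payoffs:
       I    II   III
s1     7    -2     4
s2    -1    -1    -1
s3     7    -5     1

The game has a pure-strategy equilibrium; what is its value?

Row minima: -2, -1, -5 → R's maximin is -1.
Column maxima: 7, -1, 4 → C's minimax is -1.
They coincide at (s2, II), so the value is -1.

-1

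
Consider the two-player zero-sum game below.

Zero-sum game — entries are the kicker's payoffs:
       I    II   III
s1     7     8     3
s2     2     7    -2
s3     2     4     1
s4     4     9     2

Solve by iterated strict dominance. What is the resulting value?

3

Row s3 is strictly dominated by row s1 (7>2, 8>4, 3>1); eliminate s3.
Row s2 is strictly dominated by row s1 (7>2, 8>7, 3>-2); eliminate s2.
Column II is strictly dominated by I for the goalkeeper (7<8, 4<9); eliminate II.
Row s4 is strictly dominated by row s1 (7>4, 3>2); eliminate s4.
Column I is strictly dominated by III for the goalkeeper (3<7); eliminate I.
Only (s1, III) remains, with payoff 3.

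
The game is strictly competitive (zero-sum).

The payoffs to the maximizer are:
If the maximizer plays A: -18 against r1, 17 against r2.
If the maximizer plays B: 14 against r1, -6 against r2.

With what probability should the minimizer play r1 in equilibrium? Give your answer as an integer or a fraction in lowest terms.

Row minima are -18 and -6, so the maximizer's maximin is -6; column maxima are 14 and 17, so the minimizer's minimax is 14. These differ, so the equilibrium is in mixed strategies.
Let the minimizer play r1 with probability q. The maximizer is indifferent when −18q + 17(1−q) = 14q − 6(1−q), giving q = 23/55.

23/55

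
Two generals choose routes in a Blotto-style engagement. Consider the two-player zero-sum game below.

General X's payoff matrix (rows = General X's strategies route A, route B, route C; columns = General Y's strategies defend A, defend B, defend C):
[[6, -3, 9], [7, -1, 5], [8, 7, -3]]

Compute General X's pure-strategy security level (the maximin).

-1

The worst-case payoff for each row is route A: -3, route B: -1, route C: -3.
The best of these is -1.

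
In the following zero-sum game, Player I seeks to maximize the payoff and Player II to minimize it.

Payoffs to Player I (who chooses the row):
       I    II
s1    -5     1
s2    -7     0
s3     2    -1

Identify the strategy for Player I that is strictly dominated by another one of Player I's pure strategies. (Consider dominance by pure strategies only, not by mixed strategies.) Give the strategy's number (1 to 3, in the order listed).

Compare s2 with s1: -5 > -7, 1 > 0.
So s1 strictly dominates s2 for Player I; s2 is strictly dominated.

2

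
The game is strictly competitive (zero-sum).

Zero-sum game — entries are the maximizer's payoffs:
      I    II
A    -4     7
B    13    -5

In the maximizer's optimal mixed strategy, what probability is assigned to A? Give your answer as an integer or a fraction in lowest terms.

Row minima are -4 and -5, so the maximizer's maximin is -4; column maxima are 13 and 7, so the minimizer's minimax is 7. These differ, so the equilibrium is in mixed strategies.
Let the maximizer play A with probability p. The minimizer is indifferent when −4p + 13(1−p) = 7p − 5(1−p), giving p = 18/29.

18/29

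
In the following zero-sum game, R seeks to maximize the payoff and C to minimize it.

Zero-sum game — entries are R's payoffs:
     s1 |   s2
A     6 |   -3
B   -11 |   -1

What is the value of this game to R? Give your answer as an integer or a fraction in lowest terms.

Row minima are -3 and -11, so R's maximin is -3; column maxima are 6 and -1, so C's minimax is -1. These differ, so the equilibrium is in mixed strategies.
Let R play A with probability p. C is indifferent when 6p − 11(1−p) = −3p − (1−p), giving p = 10/19.
Let C play s1 with probability q. R is indifferent when 6q − 3(1−q) = −11q − (1−q), giving q = 2/19.
The value is 6·(2/19) + (-3)·(17/19) = -39/19.

-39/19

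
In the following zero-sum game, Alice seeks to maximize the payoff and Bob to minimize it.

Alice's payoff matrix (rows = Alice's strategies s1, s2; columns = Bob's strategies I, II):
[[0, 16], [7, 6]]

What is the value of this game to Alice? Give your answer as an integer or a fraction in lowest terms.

Row minima are 0 and 6, so Alice's maximin is 6; column maxima are 7 and 16, so Bob's minimax is 7. These differ, so the equilibrium is in mixed strategies.
Let Alice play s1 with probability p. Bob is indifferent when 7(1−p) = 16p + 6(1−p), giving p = 1/17.
Let Bob play I with probability q. Alice is indifferent when 16(1−q) = 7q + 6(1−q), giving q = 10/17.
The value is 0·(10/17) + (16)·(7/17) = 112/17.

112/17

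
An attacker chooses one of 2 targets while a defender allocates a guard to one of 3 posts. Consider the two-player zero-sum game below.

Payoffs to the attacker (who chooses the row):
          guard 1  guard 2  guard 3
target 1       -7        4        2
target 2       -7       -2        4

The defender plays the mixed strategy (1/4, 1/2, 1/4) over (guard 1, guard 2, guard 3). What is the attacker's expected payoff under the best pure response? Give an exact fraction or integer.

target 1: (-7)·(1/4) + (4)·(1/2) + (2)·(1/4) = 3/4.
target 2: (-7)·(1/4) + (-2)·(1/2) + (4)·(1/4) = -7/4.
The best pure response is target 1 with expected payoff 3/4.

3/4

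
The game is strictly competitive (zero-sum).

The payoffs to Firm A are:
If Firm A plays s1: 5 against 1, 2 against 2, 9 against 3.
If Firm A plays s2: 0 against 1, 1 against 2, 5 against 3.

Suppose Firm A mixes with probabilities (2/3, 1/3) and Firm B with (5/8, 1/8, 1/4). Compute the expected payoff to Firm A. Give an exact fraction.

Against (5/8, 1/8, 1/4), each row's expected payoff is s1: 45/8; s2: 11/8.
Taking the (2/3, 1/3)-weighted average: (2/3)·(45/8) + (1/3)·(11/8) = 101/24.

101/24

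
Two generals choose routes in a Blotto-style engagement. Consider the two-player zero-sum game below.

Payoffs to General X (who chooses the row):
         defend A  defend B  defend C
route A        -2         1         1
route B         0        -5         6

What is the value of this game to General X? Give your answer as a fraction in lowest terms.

-5/4

Column defend C is strictly dominated by defend A for General Y (it gives General X more in every row).
The remaining 2×2 game on (route A, route B) × (defend A, defend B) has no saddle point. Let General X play route A with probability p; indifference gives −2p = p − 5(1−p), so p = 5/8.
Similarly General Y's optimal q on defend A is 3/4, and the value is -2·(3/4) + (1)·(1/4) = -5/4.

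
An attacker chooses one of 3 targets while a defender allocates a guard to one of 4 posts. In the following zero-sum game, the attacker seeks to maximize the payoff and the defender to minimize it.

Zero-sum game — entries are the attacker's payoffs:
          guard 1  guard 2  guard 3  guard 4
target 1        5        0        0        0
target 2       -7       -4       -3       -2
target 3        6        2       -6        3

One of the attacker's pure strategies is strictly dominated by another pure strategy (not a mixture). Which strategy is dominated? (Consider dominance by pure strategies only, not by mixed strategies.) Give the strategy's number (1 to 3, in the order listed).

Compare target 2 with target 1: 5 > -7, 0 > -4, 0 > -3, 0 > -2.
So target 1 strictly dominates target 2 for the attacker; target 2 is strictly dominated.

2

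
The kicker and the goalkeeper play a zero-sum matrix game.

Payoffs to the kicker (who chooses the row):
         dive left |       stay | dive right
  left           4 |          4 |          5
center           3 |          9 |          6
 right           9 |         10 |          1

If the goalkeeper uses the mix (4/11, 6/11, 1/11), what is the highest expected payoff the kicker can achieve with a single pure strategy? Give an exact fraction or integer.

left: (4)·(4/11) + (4)·(6/11) + (5)·(1/11) = 45/11.
center: (3)·(4/11) + (9)·(6/11) + (6)·(1/11) = 72/11.
right: (9)·(4/11) + (10)·(6/11) + (1)·(1/11) = 97/11.
The best pure response is right with expected payoff 97/11.

97/11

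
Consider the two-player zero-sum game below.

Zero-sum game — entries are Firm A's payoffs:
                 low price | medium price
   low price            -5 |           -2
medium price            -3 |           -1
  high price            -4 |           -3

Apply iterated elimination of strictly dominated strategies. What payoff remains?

Column medium price is strictly dominated by low price for Firm B (-5<-2, -3<-1, -4<-3); eliminate medium price.
Row high price is strictly dominated by row medium price (-3>-4); eliminate high price.
Row low price is strictly dominated by row medium price (-3>-5); eliminate low price.
Only (medium price, low price) remains, with payoff -3.

-3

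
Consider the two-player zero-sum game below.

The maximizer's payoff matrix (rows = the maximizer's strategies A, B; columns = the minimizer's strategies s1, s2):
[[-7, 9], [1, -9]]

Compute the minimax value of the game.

Row minima are -7 and -9, so the maximizer's maximin is -7; column maxima are 1 and 9, so the minimizer's minimax is 1. These differ, so the equilibrium is in mixed strategies.
Let the maximizer play A with probability p. The minimizer is indifferent when −7p + (1−p) = 9p − 9(1−p), giving p = 5/13.
Let the minimizer play s1 with probability q. The maximizer is indifferent when −7q + 9(1−q) = q − 9(1−q), giving q = 9/13.
The value is -7·(9/13) + (9)·(4/13) = -27/13.

-27/13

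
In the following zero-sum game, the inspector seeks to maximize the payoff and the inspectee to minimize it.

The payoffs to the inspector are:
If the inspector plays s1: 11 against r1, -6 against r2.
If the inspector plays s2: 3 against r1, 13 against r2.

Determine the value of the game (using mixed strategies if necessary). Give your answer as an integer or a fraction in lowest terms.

Row minima are -6 and 3, so the inspector's maximin is 3; column maxima are 11 and 13, so the inspectee's minimax is 11. These differ, so the equilibrium is in mixed strategies.
Let the inspector play s1 with probability p. The inspectee is indifferent when 11p + 3(1−p) = −6p + 13(1−p), giving p = 10/27.
Let the inspectee play r1 with probability q. The inspector is indifferent when 11q − 6(1−q) = 3q + 13(1−q), giving q = 19/27.
The value is 11·(19/27) + (-6)·(8/27) = 161/27.

161/27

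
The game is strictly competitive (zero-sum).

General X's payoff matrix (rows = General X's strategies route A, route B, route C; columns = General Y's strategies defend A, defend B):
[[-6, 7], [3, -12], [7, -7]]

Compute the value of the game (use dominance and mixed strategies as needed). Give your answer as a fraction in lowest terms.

7/27

Row route B is strictly dominated by row route C, so General X never plays it.
The remaining 2×2 game on (route A, route C) × (defend A, defend B) has no saddle point. Let General X play route A with probability p; indifference gives −6p + 7(1−p) = 7p − 7(1−p), so p = 14/27.
Similarly General Y's optimal q on defend A is 14/27, and the value is -6·(14/27) + (7)·(13/27) = 7/27.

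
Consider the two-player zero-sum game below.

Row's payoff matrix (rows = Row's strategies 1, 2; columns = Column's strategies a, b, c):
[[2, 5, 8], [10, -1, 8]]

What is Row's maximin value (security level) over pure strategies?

The worst-case payoff for each row is 1: 2, 2: -1.
The best of these is 2.

2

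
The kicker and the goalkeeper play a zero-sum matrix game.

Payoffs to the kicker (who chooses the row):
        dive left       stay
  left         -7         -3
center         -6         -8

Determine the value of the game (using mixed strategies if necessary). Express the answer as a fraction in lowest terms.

Row minima are -7 and -8, so the kicker's maximin is -7; column maxima are -6 and -3, so the goalkeeper's minimax is -6. These differ, so the equilibrium is in mixed strategies.
Let the kicker play left with probability p. The goalkeeper is indifferent when −7p − 6(1−p) = −3p − 8(1−p), giving p = 1/3.
Let the goalkeeper play dive left with probability q. The kicker is indifferent when −7q − 3(1−q) = −6q − 8(1−q), giving q = 5/6.
The value is -7·(5/6) + (-3)·(1/6) = -19/3.

-19/3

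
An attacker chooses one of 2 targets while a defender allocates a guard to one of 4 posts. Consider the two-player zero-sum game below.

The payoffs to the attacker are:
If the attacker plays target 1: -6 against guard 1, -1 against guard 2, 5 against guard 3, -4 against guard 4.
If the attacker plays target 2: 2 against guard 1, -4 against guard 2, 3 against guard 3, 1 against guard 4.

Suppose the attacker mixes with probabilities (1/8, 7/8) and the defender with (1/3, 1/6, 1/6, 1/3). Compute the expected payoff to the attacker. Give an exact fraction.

19/48

Against (1/3, 1/6, 1/6, 1/3), each row's expected payoff is target 1: -8/3; target 2: 5/6.
Taking the (1/8, 7/8)-weighted average: (1/8)·(-8/3) + (7/8)·(5/6) = 19/48.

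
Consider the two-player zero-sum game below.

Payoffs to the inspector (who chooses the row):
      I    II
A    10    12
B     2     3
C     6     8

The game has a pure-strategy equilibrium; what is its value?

Row minima: 10, 2, 6 → the inspector's maximin is 10.
Column maxima: 10, 12 → the inspectee's minimax is 10.
They coincide at (A, I), so the value is 10.

10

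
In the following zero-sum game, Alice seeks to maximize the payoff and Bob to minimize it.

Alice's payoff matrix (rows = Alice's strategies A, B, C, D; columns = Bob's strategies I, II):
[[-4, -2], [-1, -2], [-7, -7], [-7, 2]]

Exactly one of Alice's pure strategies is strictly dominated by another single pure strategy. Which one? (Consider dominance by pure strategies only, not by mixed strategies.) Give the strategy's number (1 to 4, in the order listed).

3

Compare C with A: -4 > -7, -2 > -7.
So A strictly dominates C for Alice; C is strictly dominated.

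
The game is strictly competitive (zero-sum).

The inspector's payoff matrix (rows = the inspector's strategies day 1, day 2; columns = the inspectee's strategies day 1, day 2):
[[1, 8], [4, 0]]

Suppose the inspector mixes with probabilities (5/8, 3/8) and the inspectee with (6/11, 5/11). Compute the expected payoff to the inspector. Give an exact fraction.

Against (6/11, 5/11), each row's expected payoff is day 1: 46/11; day 2: 24/11.
Taking the (5/8, 3/8)-weighted average: (5/8)·(46/11) + (3/8)·(24/11) = 151/44.

151/44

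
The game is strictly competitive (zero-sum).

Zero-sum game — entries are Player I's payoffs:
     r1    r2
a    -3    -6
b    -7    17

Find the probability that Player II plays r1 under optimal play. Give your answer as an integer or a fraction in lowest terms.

23/27

Row minima are -6 and -7, so Player I's maximin is -6; column maxima are -3 and 17, so Player II's minimax is -3. These differ, so the equilibrium is in mixed strategies.
Let Player II play r1 with probability q. Player I is indifferent when −3q − 6(1−q) = −7q + 17(1−q), giving q = 23/27.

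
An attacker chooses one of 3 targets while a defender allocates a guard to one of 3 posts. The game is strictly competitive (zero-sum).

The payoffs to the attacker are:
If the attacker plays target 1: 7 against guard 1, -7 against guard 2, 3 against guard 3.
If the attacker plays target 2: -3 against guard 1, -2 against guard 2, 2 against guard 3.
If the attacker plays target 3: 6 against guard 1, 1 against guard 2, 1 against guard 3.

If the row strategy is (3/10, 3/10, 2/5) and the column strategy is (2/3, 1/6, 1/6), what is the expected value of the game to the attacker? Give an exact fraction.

7/3

Against (2/3, 1/6, 1/6), each row's expected payoff is target 1: 4; target 2: -2; target 3: 13/3.
Taking the (3/10, 3/10, 2/5)-weighted average: (3/10)·(4) + (3/10)·(-2) + (2/5)·(13/3) = 7/3.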